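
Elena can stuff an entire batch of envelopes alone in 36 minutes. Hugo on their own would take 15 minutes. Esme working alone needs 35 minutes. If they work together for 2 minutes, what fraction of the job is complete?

Combined rate: 1/36 + 1/15 + 1/35 = (35 + 84 + 36)/1260 = 155/1260 = 31/252 per minute.
In 2 minutes they complete 2·31/252 = 31/126 of the job.

31/126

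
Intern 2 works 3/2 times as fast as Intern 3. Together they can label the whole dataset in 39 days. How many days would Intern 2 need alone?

65 days

Let Intern 3's rate be r; then Intern 2's rate is (3/2)r, so together (3/2 + 1)r = (5/2)r = 1/39.
Thus r = 2/195 per day.
Intern 3 alone: 195/2 days; Intern 2 alone: 65 days.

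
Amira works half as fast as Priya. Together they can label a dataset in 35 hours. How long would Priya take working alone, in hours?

Let Priya's rate be r; then Amira's rate is (1/2)r, so together (1/2 + 1)r = (3/2)r = 1/35.
Thus r = 2/105 per hour.
Priya alone: 105/2 hours; Amira alone: 105 hours.

105/2 hours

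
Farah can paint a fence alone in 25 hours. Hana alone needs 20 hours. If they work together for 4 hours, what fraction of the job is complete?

9/25

Combined rate: 1/25 + 1/20 = (4 + 5)/100 = 9/100 per hour.
In 4 hours they complete 4·9/100 = 9/25 of the job.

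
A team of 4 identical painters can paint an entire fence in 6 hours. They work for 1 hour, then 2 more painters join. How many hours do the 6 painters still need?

10/3 hours

One painter does 1/24 of the job per hour.
After 1 hour with 4 painters, 1/6 is done (5/6 left).
With 6 painters the rate is 6/24 = 1/4, so the rest takes 5/6 ÷ 1/4 = 10/3 hours.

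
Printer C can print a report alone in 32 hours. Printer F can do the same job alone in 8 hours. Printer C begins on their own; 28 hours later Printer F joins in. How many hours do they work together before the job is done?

4/5 hours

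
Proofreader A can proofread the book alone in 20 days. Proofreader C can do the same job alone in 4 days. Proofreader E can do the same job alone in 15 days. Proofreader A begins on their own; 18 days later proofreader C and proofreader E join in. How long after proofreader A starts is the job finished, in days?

201/11 days

In the first 18 days proofreader A alone does 18/20 = 9/10 of the job, leaving 1/10.
Once everyone is working, combined rate: 1/20 + 1/4 + 1/15 = (3 + 15 + 4)/60 = 22/60 = 11/30 per day.
Remaining 1/10 at 11/30 per day takes 3/11 days.
Total from the start = 18 + 3/11 = 201/11 days.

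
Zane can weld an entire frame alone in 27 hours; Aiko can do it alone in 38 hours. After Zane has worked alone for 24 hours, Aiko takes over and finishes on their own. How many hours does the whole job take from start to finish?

254/9 hours

In 24 hours Zane does 24/27 = 8/9 of the job, leaving 1/9.
Aiko works at 1/38 per hour, so finishing takes 1/9 ÷ 1/38 = 38/9 hours.
Total time = 24 + 38/9 = 254/9 hours.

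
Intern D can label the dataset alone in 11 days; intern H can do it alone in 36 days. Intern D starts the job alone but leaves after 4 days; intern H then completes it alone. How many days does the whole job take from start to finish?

296/11 days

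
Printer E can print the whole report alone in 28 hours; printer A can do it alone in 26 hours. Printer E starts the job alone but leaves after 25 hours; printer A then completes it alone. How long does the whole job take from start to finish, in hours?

389/14 hours

In 25 hours printer E does 25/28 of the job, leaving 3/28.
Printer A works at 1/26 per hour, so finishing takes 3/28 ÷ 1/26 = 39/14 hours.
Total time = 25 + 39/14 = 389/14 hours.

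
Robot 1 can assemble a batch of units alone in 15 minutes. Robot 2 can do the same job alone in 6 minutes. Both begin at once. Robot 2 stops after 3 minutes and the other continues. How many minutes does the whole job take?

In the first 3 minutes the combined rate is 7/30, so 7/10 of the job is done, leaving 3/10.
After Robot 2 leaves the rate is 1/15 per minute; the remaining 3/10 takes 9/2 minutes.
Total = 3 + 9/2 = 15/2 minutes.

15/2 minutes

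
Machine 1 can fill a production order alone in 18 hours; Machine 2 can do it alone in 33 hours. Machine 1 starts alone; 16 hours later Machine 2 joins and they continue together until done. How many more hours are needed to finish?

In 16 hours Machine 1 does 16/18 = 8/9 of the job, leaving 1/9.
Machine 1 and Machine 2 together work at 17/198 per hour, so finishing takes 1/9 ÷ 17/198 = 22/17 hours.

22/17 hours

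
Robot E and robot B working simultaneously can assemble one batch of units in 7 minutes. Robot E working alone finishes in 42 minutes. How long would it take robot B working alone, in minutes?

42/5 minutes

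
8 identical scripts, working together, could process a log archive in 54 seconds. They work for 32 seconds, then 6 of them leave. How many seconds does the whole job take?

120 seconds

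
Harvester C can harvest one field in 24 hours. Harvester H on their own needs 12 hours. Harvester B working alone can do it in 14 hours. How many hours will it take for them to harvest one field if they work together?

56/11 hours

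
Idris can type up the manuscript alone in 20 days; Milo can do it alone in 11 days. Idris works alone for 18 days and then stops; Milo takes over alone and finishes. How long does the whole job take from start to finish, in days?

191/10 days

In 18 days Idris does 18/20 = 9/10 of the job, leaving 1/10.
Milo works at 1/11 per day, so finishing takes 1/10 ÷ 1/11 = 11/10 days.
Total time = 18 + 11/10 = 191/10 days.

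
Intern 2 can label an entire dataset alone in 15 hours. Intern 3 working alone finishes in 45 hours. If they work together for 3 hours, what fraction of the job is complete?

4/15

Combined rate: 1/15 + 1/45 = (3 + 1)/45 = 4/45 per hour.
In 3 hours they complete 3·4/45 = 4/15 of the job.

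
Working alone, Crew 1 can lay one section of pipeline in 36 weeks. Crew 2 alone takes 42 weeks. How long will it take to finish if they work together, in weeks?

252/13 weeks

Combined rate: 1/36 + 1/42 = (7 + 6)/252 = 13/252 per week.
Time = 1 ÷ (13/252) = 252/13 weeks.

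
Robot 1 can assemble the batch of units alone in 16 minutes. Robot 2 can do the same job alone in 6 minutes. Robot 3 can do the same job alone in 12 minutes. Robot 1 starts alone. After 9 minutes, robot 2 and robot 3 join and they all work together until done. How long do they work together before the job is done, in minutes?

In the first 9 minutes robot 1 alone does 9/16 of the job, leaving 7/16.
Once everyone is working, combined rate: 1/16 + 1/6 + 1/12 = (3 + 8 + 4)/48 = 15/48 = 5/16 per minute.
Remaining 7/16 at 5/16 per minute takes 7/5 minutes.

7/5 minutes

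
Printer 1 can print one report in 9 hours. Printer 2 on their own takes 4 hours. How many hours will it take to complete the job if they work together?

Combined rate: 1/9 + 1/4 = (4 + 9)/36 = 13/36 per hour.
Time = 1 ÷ (13/36) = 36/13 hours.

36/13 hours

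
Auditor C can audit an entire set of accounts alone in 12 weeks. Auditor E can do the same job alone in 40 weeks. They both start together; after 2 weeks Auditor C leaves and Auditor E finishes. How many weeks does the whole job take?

In the first 2 weeks the combined rate is 13/120, so 13/60 of the job is done, leaving 47/60.
After Auditor C leaves the rate is 1/40 per week; the remaining 47/60 takes 94/3 weeks.
Total = 2 + 94/3 = 100/3 weeks.

100/3 weeks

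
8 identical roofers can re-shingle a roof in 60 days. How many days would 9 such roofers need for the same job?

160/3 days

Total work is 8·60 = 480 roofer-days.
With 9 roofers: 480/9 = 160/3 days.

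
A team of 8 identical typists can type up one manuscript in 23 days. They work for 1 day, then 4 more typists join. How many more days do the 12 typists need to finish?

44/3 days

One typist does 1/184 of the job per day.
After 1 day with 8 typists, 1/23 is done (22/23 left).
With 12 typists the rate is 12/184 = 3/46, so the rest takes 22/23 ÷ 3/46 = 44/3 days.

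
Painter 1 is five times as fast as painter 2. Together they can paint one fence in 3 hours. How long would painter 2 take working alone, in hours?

18 hours

Let painter 2's rate be r; then painter 1's rate is 5r, so together (5 + 1)r = 6r = 1/3.
Thus r = 1/18 per hour.
Painter 2 alone: 18 hours; painter 1 alone: 18/5 hours.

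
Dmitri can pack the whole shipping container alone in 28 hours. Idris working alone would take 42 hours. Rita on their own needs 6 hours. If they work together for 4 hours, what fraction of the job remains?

2/21

Combined rate: 1/28 + 1/42 + 1/6 = (3 + 2 + 14)/84 = 19/84 per hour.
In 4 hours they complete 4·19/84 = 19/21 of the job.
So 2/21 remains.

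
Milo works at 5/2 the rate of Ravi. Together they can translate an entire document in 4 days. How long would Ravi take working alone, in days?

Let Ravi's rate be r; then Milo's rate is (5/2)r, so together (5/2 + 1)r = (7/2)r = 1/4.
Thus r = 1/14 per day.
Ravi alone: 14 days; Milo alone: 28/5 days.

14 days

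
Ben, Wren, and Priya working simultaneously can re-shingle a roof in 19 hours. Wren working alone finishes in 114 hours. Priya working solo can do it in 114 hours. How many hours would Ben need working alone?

Combined rate is 1/19 per hour.
Known contribution: 1/114 + 1/114 = (1 + 1)/114 = 2/114 = 1/57 per hour.
So Ben's rate is 1/19 − 1/57 = 2/57, meaning 57/2 hours alone.

57/2 hours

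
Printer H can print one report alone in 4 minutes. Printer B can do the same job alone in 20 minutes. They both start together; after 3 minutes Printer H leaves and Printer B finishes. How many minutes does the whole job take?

5 minutes

In the first 3 minutes the combined rate is 3/10, so 9/10 of the job is done, leaving 1/10.
After Printer H leaves the rate is 1/20 per minute; the remaining 1/10 takes 2 minutes.
Total = 3 + 2 = 5 minutes.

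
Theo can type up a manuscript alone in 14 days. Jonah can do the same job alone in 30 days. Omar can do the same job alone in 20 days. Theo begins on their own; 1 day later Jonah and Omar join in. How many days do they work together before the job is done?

In the first 1 day Theo alone does 1/14 of the job, leaving 13/14.
Once everyone is working, combined rate: 1/14 + 1/30 + 1/20 = (30 + 14 + 21)/420 = 65/420 = 13/84 per day.
Remaining 13/14 at 13/84 per day takes 6 days.

6 days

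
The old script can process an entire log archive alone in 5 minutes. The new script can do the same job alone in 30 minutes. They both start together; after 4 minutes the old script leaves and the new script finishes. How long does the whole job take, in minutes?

6 minutes

In the first 4 minutes the combined rate is 7/30, so 14/15 of the job is done, leaving 1/15.
After the old script leaves the rate is 1/30 per minute; the remaining 1/15 takes 2 minutes.
Total = 4 + 2 = 6 minutes.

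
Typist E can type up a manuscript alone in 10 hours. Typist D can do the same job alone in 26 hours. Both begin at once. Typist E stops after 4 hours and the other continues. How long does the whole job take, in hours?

In the first 4 hours the combined rate is 9/65, so 36/65 of the job is done, leaving 29/65.
After Typist E leaves the rate is 1/26 per hour; the remaining 29/65 takes 58/5 hours.
Total = 4 + 58/5 = 78/5 hours.

78/5 hours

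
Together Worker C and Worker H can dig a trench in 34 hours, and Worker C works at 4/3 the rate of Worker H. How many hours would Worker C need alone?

Let Worker H's rate be r; then Worker C's rate is (4/3)r, so together (4/3 + 1)r = (7/3)r = 1/34.
Thus r = 3/238 per hour.
Worker H alone: 238/3 hours; Worker C alone: 119/2 hours.

119/2 hours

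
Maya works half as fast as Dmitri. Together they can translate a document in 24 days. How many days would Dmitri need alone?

Let Dmitri's rate be r; then Maya's rate is (1/2)r, so together (1/2 + 1)r = (3/2)r = 1/24.
Thus r = 1/36 per day.
Dmitri alone: 36 days; Maya alone: 72 days.

36 days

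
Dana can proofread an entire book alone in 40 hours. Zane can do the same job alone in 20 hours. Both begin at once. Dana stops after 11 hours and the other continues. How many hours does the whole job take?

29/2 hours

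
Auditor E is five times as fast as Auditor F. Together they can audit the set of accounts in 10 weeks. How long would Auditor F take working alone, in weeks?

Let Auditor F's rate be r; then Auditor E's rate is 5r, so together (5 + 1)r = 6r = 1/10.
Thus r = 1/60 per week.
Auditor F alone: 60 weeks; Auditor E alone: 12 weeks.

60 weeks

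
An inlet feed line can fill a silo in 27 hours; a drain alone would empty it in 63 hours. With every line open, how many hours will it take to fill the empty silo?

Net rate = 1/27 − 1/63 = (7 − 3)/189 = 4/189 per hour.
Filling time = 1 ÷ (4/189) = 189/4 hours.

189/4 hours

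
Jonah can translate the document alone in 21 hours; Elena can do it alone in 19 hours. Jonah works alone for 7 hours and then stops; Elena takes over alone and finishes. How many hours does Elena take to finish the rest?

38/3 hours

In 7 hours Jonah does 7/21 = 1/3 of the job, leaving 2/3.
Elena works at 1/19 per hour, so finishing takes 2/3 ÷ 1/19 = 38/3 hours.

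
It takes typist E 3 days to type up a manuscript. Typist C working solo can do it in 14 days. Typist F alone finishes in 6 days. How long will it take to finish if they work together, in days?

7/4 days

Combined rate: 1/3 + 1/14 + 1/6 = (14 + 3 + 7)/42 = 24/42 = 4/7 per day.
Time = 1 ÷ (4/7) = 7/4 days.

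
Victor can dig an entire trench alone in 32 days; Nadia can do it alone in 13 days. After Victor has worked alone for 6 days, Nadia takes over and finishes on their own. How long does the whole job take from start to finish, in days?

265/16 days

In 6 days Victor does 6/32 = 3/16 of the job, leaving 13/16.
Nadia works at 1/13 per day, so finishing takes 13/16 ÷ 1/13 = 169/16 days.
Total time = 6 + 169/16 = 265/16 days.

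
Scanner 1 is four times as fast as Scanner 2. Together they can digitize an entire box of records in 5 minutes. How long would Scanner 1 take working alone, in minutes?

Let Scanner 2's rate be r; then Scanner 1's rate is 4r, so together (4 + 1)r = 5r = 1/5.
Thus r = 1/25 per minute.
Scanner 2 alone: 25 minutes; Scanner 1 alone: 25/4 minutes.

25/4 minutes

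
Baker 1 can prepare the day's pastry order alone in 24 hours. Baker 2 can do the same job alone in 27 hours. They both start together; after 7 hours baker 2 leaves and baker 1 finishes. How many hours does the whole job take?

In the first 7 hours the combined rate is 17/216, so 119/216 of the job is done, leaving 97/216.
After baker 2 leaves the rate is 1/24 per hour; the remaining 97/216 takes 97/9 hours.
Total = 7 + 97/9 = 160/9 hours.

160/9 hours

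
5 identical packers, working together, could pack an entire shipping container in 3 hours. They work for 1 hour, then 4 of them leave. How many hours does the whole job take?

One packer does 1/15 of the job per hour.
After 1 hour with 5 packers, 1/3 is done (2/3 left).
With 1 packer the rate is 1/15, so the rest takes 2/3 ÷ 1/15 = 10 hours.
Total = 1 + 10 = 11 hours.

11 hours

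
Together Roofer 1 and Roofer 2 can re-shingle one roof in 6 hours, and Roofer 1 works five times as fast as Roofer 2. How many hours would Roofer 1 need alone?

36/5 hours

Let Roofer 2's rate be r; then Roofer 1's rate is 5r, so together (5 + 1)r = 6r = 1/6.
Thus r = 1/36 per hour.
Roofer 2 alone: 36 hours; Roofer 1 alone: 36/5 hours.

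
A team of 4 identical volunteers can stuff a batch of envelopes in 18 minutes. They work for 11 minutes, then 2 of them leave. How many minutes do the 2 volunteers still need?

14 minutes

One volunteer does 1/72 of the job per minute.
After 11 minutes with 4 volunteers, 11/18 is done (7/18 left).
With 2 volunteers the rate is 2/72 = 1/36, so the rest takes 7/18 ÷ 1/36 = 14 minutes.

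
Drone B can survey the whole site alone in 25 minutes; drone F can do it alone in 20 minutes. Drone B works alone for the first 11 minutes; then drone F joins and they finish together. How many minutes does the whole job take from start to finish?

155/9 minutes

In 11 minutes drone B does 11/25 of the job, leaving 14/25.
Drone B and drone F together work at 9/100 per minute, so finishing takes 14/25 ÷ 9/100 = 56/9 minutes.
Total time = 11 + 56/9 = 155/9 minutes.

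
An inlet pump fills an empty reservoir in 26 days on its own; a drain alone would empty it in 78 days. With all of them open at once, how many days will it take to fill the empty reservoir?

39 days

Net rate = 1/26 − 1/78 = (3 − 1)/78 = 2/78 = 1/39 per day.
Filling time = 1 ÷ (1/39) = 39 days.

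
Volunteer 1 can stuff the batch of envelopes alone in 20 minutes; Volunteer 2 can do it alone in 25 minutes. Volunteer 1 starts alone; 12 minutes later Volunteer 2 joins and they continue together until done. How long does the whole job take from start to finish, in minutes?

148/9 minutes

In 12 minutes Volunteer 1 does 12/20 = 3/5 of the job, leaving 2/5.
Volunteer 1 and Volunteer 2 together work at 9/100 per minute, so finishing takes 2/5 ÷ 9/100 = 40/9 minutes.
Total time = 12 + 40/9 = 148/9 minutes.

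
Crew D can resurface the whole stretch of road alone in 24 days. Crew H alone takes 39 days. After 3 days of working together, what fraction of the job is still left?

83/104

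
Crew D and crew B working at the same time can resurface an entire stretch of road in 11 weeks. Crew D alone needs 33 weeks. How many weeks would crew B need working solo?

Combined rate is 1/11 per week.
Known contribution: 1/33 per week.
So crew B's rate is 1/11 − 1/33 = 2/33, meaning 33/2 weeks alone.

33/2 weeks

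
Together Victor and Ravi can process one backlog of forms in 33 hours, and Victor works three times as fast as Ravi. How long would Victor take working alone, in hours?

Let Ravi's rate be r; then Victor's rate is 3r, so together (3 + 1)r = 4r = 1/33.
Thus r = 1/132 per hour.
Ravi alone: 132 hours; Victor alone: 44 hours.

44 hours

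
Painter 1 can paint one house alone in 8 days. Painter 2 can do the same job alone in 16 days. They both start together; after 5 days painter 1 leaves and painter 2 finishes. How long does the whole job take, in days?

In the first 5 days the combined rate is 3/16, so 15/16 of the job is done, leaving 1/16.
After painter 1 leaves the rate is 1/16 per day; the remaining 1/16 takes 1 day.
Total = 5 + 1 = 6 days.

6 days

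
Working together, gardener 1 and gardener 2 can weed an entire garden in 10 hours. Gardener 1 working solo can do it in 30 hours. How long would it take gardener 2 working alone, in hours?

15 hours

Combined rate is 1/10 per hour.
Known contribution: 1/30 per hour.
So gardener 2's rate is 1/10 − 1/30 = 1/15, meaning 15 hours alone.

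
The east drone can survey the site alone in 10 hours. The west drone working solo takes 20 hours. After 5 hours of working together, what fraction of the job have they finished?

3/4

Combined rate: 1/10 + 1/20 = (2 + 1)/20 = 3/20 per hour.
In 5 hours they complete 5·3/20 = 3/4 of the job.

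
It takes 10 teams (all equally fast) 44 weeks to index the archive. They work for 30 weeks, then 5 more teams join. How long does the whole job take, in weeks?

118/3 weeks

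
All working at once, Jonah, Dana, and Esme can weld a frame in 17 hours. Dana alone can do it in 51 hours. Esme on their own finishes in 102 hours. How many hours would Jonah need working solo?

34 hours

Combined rate is 1/17 per hour.
Known contribution: 1/51 + 1/102 = (2 + 1)/102 = 3/102 = 1/34 per hour.
So Jonah's rate is 1/17 − 1/34 = 1/34, meaning 34 hours alone.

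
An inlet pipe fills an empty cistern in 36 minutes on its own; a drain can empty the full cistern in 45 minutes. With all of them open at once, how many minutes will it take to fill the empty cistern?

180 minutes

Net rate = 1/36 − 1/45 = (5 − 4)/180 = 1/180 per minute.
Filling time = 1 ÷ (1/180) = 180 minutes.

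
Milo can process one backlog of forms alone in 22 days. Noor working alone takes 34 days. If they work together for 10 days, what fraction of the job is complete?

140/187

Combined rate: 1/22 + 1/34 = (17 + 11)/374 = 28/374 = 14/187 per day.
In 10 days they complete 10·14/187 = 140/187 of the job.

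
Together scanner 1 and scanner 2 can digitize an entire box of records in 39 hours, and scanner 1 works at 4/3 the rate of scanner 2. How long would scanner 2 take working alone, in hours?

Let scanner 2's rate be r; then scanner 1's rate is (4/3)r, so together (4/3 + 1)r = (7/3)r = 1/39.
Thus r = 1/91 per hour.
Scanner 2 alone: 91 hours; scanner 1 alone: 273/4 hours.

91 hours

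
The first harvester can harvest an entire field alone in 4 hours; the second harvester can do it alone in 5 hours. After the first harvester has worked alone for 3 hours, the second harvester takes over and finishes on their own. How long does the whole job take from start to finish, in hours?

In 3 hours the first harvester does 3/4 of the job, leaving 1/4.
The second harvester works at 1/5 per hour, so finishing takes 1/4 ÷ 1/5 = 5/4 hours.
Total time = 3 + 5/4 = 17/4 hours.

17/4 hours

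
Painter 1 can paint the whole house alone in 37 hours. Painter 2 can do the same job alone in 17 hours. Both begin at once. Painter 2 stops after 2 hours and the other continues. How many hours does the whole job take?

555/17 hours

In the first 2 hours the combined rate is 54/629, so 108/629 of the job is done, leaving 521/629.
After painter 2 leaves the rate is 1/37 per hour; the remaining 521/629 takes 521/17 hours.
Total = 2 + 521/17 = 555/17 hours.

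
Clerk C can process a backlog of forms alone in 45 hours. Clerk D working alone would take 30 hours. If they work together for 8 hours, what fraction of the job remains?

5/9

Combined rate: 1/45 + 1/30 = (2 + 3)/90 = 5/90 = 1/18 per hour.
In 8 hours they complete 8·1/18 = 4/9 of the job.
So 5/9 remains.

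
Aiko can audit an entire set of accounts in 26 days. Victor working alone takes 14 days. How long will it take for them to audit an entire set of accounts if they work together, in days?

Combined rate: 1/26 + 1/14 = (7 + 13)/182 = 20/182 = 10/91 per day.
Time = 1 ÷ (10/91) = 91/10 days.

91/10 days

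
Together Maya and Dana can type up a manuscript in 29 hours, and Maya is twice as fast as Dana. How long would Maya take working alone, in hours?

87/2 hours

Let Dana's rate be r; then Maya's rate is 2r, so together (2 + 1)r = 3r = 1/29.
Thus r = 1/87 per hour.
Dana alone: 87 hours; Maya alone: 87/2 hours.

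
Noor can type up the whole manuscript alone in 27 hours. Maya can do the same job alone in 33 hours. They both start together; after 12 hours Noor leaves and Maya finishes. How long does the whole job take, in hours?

In the first 12 hours the combined rate is 20/297, so 80/99 of the job is done, leaving 19/99.
After Noor leaves the rate is 1/33 per hour; the remaining 19/99 takes 19/3 hours.
Total = 12 + 19/3 = 55/3 hours.

55/3 hours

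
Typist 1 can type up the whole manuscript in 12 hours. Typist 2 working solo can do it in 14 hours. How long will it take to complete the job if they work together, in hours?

84/13 hours

Combined rate: 1/12 + 1/14 = (7 + 6)/84 = 13/84 per hour.
Time = 1 ÷ (13/84) = 84/13 hours.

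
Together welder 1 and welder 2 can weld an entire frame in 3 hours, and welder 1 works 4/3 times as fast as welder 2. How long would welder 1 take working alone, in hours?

21/4 hours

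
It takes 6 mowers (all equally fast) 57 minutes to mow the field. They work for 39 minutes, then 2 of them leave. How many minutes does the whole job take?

One mower does 1/342 of the job per minute.
After 39 minutes with 6 mowers, 13/19 is done (6/19 left).
With 4 mowers the rate is 4/342 = 2/171, so the rest takes 6/19 ÷ 2/171 = 27 minutes.
Total = 39 + 27 = 66 minutes.

66 minutes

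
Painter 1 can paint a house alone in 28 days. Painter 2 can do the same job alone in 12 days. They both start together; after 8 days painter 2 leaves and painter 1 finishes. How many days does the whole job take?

28/3 days

In the first 8 days the combined rate is 5/42, so 20/21 of the job is done, leaving 1/21.
After painter 2 leaves the rate is 1/28 per day; the remaining 1/21 takes 4/3 days.
Total = 8 + 4/3 = 28/3 days.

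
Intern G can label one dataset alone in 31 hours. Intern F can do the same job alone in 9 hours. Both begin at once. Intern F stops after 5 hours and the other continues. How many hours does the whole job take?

In the first 5 hours the combined rate is 40/279, so 200/279 of the job is done, leaving 79/279.
After intern F leaves the rate is 1/31 per hour; the remaining 79/279 takes 79/9 hours.
Total = 5 + 79/9 = 124/9 hours.

124/9 hours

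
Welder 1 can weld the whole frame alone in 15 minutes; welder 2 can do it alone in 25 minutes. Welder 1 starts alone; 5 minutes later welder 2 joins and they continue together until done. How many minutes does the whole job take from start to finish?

In 5 minutes welder 1 does 5/15 = 1/3 of the job, leaving 2/3.
Welder 1 and welder 2 together work at 8/75 per minute, so finishing takes 2/3 ÷ 8/75 = 25/4 minutes.
Total time = 5 + 25/4 = 45/4 minutes.

45/4 minutes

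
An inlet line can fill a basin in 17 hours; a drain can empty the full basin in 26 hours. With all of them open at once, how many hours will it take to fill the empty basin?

Net rate = 1/17 − 1/26 = (26 − 17)/442 = 9/442 per hour.
Filling time = 1 ÷ (9/442) = 442/9 hours.

442/9 hours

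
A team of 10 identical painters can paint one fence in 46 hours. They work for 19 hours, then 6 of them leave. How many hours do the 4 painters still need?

135/2 hours

One painter does 1/460 of the job per hour.
After 19 hours with 10 painters, 19/46 is done (27/46 left).
With 4 painters the rate is 4/460 = 1/115, so the rest takes 27/46 ÷ 1/115 = 135/2 hours.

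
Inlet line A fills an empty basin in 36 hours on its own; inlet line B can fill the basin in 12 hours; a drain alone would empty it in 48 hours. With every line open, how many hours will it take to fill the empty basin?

144/13 hours

Net rate = 1/36 + 1/12 − 1/48 = (4 + 12 − 3)/144 = 13/144 per hour.
Filling time = 1 ÷ (13/144) = 144/13 hours.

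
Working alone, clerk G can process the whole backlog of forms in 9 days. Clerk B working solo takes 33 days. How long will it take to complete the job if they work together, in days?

Combined rate: 1/9 + 1/33 = (11 + 3)/99 = 14/99 per day.
Time = 1 ÷ (14/99) = 99/14 days.

99/14 days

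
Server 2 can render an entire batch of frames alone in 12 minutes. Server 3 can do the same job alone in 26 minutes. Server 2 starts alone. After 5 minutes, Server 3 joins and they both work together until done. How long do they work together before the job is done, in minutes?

91/19 minutes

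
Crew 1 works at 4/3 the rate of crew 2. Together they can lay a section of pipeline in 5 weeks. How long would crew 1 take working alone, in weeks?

Let crew 2's rate be r; then crew 1's rate is (4/3)r, so together (4/3 + 1)r = (7/3)r = 1/5.
Thus r = 3/35 per week.
Crew 2 alone: 35/3 weeks; crew 1 alone: 35/4 weeks.

35/4 weeks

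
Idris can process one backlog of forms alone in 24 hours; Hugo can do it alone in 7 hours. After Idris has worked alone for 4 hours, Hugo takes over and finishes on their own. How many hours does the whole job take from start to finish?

59/6 hours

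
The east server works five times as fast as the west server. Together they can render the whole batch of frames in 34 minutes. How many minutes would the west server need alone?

204 minutes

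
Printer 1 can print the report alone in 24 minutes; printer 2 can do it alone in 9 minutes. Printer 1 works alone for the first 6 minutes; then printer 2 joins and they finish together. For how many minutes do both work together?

In 6 minutes printer 1 does 6/24 = 1/4 of the job, leaving 3/4.
Printer 1 and printer 2 together work at 11/72 per minute, so finishing takes 3/4 ÷ 11/72 = 54/11 minutes.

54/11 minutes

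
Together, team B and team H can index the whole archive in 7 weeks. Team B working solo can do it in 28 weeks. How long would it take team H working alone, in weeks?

28/3 weeks

Combined rate is 1/7 per week.
Known contribution: 1/28 per week.
So team H's rate is 1/7 − 1/28 = 3/28, meaning 28/3 weeks alone.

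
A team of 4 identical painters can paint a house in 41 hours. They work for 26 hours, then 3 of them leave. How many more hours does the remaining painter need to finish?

60 hours

One painter does 1/164 of the job per hour.
After 26 hours with 4 painters, 26/41 is done (15/41 left).
With 1 painter the rate is 1/164, so the rest takes 15/41 ÷ 1/164 = 60 hours.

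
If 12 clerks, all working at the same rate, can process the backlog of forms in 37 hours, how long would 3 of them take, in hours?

148 hours

Total work is 12·37 = 444 clerk-hours.
With 3 clerks: 444/3 = 148 hours.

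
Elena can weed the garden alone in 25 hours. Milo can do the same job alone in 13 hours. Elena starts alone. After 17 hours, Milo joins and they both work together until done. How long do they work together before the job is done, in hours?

In the first 17 hours Elena alone does 17/25 of the job, leaving 8/25.
Once everyone is working, combined rate: 1/25 + 1/13 = (13 + 25)/325 = 38/325 per hour.
Remaining 8/25 at 38/325 per hour takes 52/19 hours.

52/19 hours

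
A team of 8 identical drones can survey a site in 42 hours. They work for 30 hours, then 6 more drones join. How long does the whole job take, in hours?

One drone does 1/336 of the job per hour.
After 30 hours with 8 drones, 5/7 is done (2/7 left).
With 14 drones the rate is 14/336 = 1/24, so the rest takes 2/7 ÷ 1/24 = 48/7 hours.
Total = 30 + 48/7 = 258/7 hours.

258/7 hours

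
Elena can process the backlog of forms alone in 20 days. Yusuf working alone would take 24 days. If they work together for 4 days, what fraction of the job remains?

Combined rate: 1/20 + 1/24 = (6 + 5)/120 = 11/120 per day.
In 4 days they complete 4·11/120 = 11/30 of the job.
So 19/30 remains.

19/30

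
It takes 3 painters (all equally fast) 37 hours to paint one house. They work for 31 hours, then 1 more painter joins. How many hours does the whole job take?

One painter does 1/111 of the job per hour.
After 31 hours with 3 painters, 31/37 is done (6/37 left).
With 4 painters the rate is 4/111, so the rest takes 6/37 ÷ 4/111 = 9/2 hours.
Total = 31 + 9/2 = 71/2 hours.

71/2 hours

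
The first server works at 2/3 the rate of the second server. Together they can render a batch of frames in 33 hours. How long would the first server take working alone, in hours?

165/2 hours

Let the second server's rate be r; then the first server's rate is (2/3)r, so together (2/3 + 1)r = (5/3)r = 1/33.
Thus r = 1/55 per hour.
The second server alone: 55 hours; the first server alone: 165/2 hours.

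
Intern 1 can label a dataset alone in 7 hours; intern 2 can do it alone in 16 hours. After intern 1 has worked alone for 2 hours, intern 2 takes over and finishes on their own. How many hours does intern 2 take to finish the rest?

In 2 hours intern 1 does 2/7 of the job, leaving 5/7.
Intern 2 works at 1/16 per hour, so finishing takes 5/7 ÷ 1/16 = 80/7 hours.

80/7 hours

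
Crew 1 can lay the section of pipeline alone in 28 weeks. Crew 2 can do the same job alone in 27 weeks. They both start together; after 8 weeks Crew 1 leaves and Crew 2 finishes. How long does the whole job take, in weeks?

In the first 8 weeks the combined rate is 55/756, so 110/189 of the job is done, leaving 79/189.
After Crew 1 leaves the rate is 1/27 per week; the remaining 79/189 takes 79/7 weeks.
Total = 8 + 79/7 = 135/7 weeks.

135/7 weeks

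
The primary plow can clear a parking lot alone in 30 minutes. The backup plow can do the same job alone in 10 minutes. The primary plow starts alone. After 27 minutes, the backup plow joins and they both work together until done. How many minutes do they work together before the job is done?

In the first 27 minutes the primary plow alone does 27/30 = 9/10 of the job, leaving 1/10.
Once everyone is working, combined rate: 1/30 + 1/10 = (1 + 3)/30 = 4/30 = 2/15 per minute.
Remaining 1/10 at 2/15 per minute takes 3/4 minutes.

3/4 minutes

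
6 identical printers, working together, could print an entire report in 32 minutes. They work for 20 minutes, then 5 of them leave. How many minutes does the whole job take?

92 minutes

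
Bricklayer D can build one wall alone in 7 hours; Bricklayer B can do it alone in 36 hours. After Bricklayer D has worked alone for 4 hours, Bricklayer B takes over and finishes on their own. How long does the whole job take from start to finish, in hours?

136/7 hours

In 4 hours Bricklayer D does 4/7 of the job, leaving 3/7.
Bricklayer B works at 1/36 per hour, so finishing takes 3/7 ÷ 1/36 = 108/7 hours.
Total time = 4 + 108/7 = 136/7 hours.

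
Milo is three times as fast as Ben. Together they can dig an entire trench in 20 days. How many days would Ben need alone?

80 days

Let Ben's rate be r; then Milo's rate is 3r, so together (3 + 1)r = 4r = 1/20.
Thus r = 1/80 per day.
Ben alone: 80 days; Milo alone: 80/3 days.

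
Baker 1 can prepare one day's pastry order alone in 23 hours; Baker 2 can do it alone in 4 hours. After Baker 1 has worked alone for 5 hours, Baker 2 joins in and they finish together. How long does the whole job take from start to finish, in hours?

23/3 hours

In 5 hours Baker 1 does 5/23 of the job, leaving 18/23.
Baker 1 and Baker 2 together work at 27/92 per hour, so finishing takes 18/23 ÷ 27/92 = 8/3 hours.
Total time = 5 + 8/3 = 23/3 hours.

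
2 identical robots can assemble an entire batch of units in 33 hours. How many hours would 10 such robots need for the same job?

Total work is 2·33 = 66 robot-hours.
With 10 robots: 66/10 = 33/5 hours.

33/5 hours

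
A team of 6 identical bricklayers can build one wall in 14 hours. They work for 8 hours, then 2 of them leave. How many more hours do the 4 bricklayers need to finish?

9 hours

One bricklayer does 1/84 of the job per hour.
After 8 hours with 6 bricklayers, 4/7 is done (3/7 left).
With 4 bricklayers the rate is 4/84 = 1/21, so the rest takes 3/7 ÷ 1/21 = 9 hours.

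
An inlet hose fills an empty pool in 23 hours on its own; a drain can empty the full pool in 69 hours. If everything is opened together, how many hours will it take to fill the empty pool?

69/2 hours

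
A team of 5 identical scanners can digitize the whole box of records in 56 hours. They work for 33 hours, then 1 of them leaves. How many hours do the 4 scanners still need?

One scanner does 1/280 of the job per hour.
After 33 hours with 5 scanners, 33/56 is done (23/56 left).
With 4 scanners the rate is 4/280 = 1/70, so the rest takes 23/56 ÷ 1/70 = 115/4 hours.

115/4 hours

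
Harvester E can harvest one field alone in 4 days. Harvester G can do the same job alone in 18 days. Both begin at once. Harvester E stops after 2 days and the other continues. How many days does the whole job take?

In the first 2 days the combined rate is 11/36, so 11/18 of the job is done, leaving 7/18.
After harvester E leaves the rate is 1/18 per day; the remaining 7/18 takes 7 days.
Total = 2 + 7 = 9 days.

9 days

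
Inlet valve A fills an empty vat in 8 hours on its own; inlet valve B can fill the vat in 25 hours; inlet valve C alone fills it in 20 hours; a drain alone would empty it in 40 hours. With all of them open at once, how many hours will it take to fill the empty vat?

100/19 hours

Net rate = 1/8 + 1/25 + 1/20 − 1/40 = (25 + 8 + 10 − 5)/200 = 38/200 = 19/100 per hour.
Filling time = 1 ÷ (19/100) = 100/19 hours.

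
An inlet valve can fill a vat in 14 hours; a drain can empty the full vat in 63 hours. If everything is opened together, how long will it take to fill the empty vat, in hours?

18 hours

Net rate = 1/14 − 1/63 = (9 − 2)/126 = 7/126 = 1/18 per hour.
Filling time = 1 ÷ (1/18) = 18 hours.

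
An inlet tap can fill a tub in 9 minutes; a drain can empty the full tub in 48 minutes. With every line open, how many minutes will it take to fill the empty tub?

144/13 minutes

Net rate = 1/9 − 1/48 = (16 − 3)/144 = 13/144 per minute.
Filling time = 1 ÷ (13/144) = 144/13 minutes.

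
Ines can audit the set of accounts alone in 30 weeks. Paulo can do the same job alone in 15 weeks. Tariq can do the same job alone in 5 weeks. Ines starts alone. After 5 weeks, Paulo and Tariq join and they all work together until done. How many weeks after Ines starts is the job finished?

In the first 5 weeks Ines alone does 5/30 = 1/6 of the job, leaving 5/6.
Once everyone is working, combined rate: 1/30 + 1/15 + 1/5 = (1 + 2 + 6)/30 = 9/30 = 3/10 per week.
Remaining 5/6 at 3/10 per week takes 25/9 weeks.
Total from the start = 5 + 25/9 = 70/9 weeks.

70/9 weeks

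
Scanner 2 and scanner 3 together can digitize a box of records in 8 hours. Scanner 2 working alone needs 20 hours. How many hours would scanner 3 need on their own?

Combined rate is 1/8 per hour.
Known contribution: 1/20 per hour.
So scanner 3's rate is 1/8 − 1/20 = 3/40, meaning 40/3 hours alone.

40/3 hours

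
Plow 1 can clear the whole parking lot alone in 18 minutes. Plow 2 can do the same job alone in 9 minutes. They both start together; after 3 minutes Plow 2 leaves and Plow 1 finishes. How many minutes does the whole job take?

12 minutes

In the first 3 minutes the combined rate is 1/6, so 1/2 of the job is done, leaving 1/2.
After Plow 2 leaves the rate is 1/18 per minute; the remaining 1/2 takes 9 minutes.
Total = 3 + 9 = 12 minutes.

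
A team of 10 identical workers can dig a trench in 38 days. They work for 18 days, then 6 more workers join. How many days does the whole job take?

61/2 days

One worker does 1/380 of the job per day.
After 18 days with 10 workers, 9/19 is done (10/19 left).
With 16 workers the rate is 16/380 = 4/95, so the rest takes 10/19 ÷ 4/95 = 25/2 days.
Total = 18 + 25/2 = 61/2 days.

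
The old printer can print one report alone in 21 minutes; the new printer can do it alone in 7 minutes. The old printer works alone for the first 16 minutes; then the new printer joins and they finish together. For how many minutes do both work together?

In 16 minutes the old printer does 16/21 of the job, leaving 5/21.
The old printer and the new printer together work at 4/21 per minute, so finishing takes 5/21 ÷ 4/21 = 5/4 minutes.

5/4 minutes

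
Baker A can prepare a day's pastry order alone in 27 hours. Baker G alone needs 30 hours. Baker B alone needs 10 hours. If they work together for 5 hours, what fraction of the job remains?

Combined rate: 1/27 + 1/30 + 1/10 = (10 + 9 + 27)/270 = 46/270 = 23/135 per hour.
In 5 hours they complete 5·23/135 = 23/27 of the job.
So 4/27 remains.

4/27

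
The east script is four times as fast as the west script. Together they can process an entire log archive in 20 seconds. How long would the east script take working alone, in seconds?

25 seconds

Let the west script's rate be r; then the east script's rate is 4r, so together (4 + 1)r = 5r = 1/20.
Thus r = 1/100 per second.
The west script alone: 100 seconds; the east script alone: 25 seconds.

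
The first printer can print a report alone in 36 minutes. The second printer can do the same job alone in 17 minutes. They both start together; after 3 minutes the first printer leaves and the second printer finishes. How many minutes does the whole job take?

In the first 3 minutes the combined rate is 53/612, so 53/204 of the job is done, leaving 151/204.
After the first printer leaves the rate is 1/17 per minute; the remaining 151/204 takes 151/12 minutes.
Total = 3 + 151/12 = 187/12 minutes.

187/12 minutes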